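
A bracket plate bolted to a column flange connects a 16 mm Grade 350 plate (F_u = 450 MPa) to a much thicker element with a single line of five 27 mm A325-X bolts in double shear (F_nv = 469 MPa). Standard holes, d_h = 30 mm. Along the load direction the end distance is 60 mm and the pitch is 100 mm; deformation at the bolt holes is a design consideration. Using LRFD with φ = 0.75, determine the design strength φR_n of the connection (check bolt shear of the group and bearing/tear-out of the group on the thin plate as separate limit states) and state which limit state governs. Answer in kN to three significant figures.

Bolt shear: A_b = π·27²/4 = 572.6 mm²; R_n = 469 × 572.6 × 5 × 2 / 1000 = 2685 kN → 0.75 × 2685 = 2010 kN.
Bearing (1.2 l_c t F_u ≤ 2.4 d t F_u): upper limit = 2.4·27·16·450 / 1000 = 466.6 kN.
  Edge l_c = 60 − 30/2 = 45 → r_n = 388.8 kN; interior l_c = 100 − 30 = 70 → r_n = 466.6 kN.
  R_n,bearing = 1·388.8 + 4·466.6 = 2255 kN → 0.75 × 2255 = 1690 kN.
Bearing governs: 1690 kN.

1690 kN (bearing governs)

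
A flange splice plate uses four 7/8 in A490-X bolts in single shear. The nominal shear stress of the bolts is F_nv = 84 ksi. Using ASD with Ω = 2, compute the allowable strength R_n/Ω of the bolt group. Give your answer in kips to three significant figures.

A_b = π × 0.875² / 4 = 0.6013 in².
R_n = F_nv · A_b · n · n_s = 84 × 0.6013 × 4 × 1 = 202 kips.
Allowable strength R_n/Ω = 202 / 2 = 101 kips.

101 kips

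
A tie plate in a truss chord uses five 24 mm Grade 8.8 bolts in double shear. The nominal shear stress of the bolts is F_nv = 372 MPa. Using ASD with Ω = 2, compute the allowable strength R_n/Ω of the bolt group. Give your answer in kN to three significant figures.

A_b = π × 24² / 4 = 452.4 mm².
R_n = F_nv · A_b · n · n_s = 372 × 452.4 × 5 × 2 / 1000 = 1683 kN.
Allowable strength R_n/Ω = 1683 / 2 = 841 kN.

841 kN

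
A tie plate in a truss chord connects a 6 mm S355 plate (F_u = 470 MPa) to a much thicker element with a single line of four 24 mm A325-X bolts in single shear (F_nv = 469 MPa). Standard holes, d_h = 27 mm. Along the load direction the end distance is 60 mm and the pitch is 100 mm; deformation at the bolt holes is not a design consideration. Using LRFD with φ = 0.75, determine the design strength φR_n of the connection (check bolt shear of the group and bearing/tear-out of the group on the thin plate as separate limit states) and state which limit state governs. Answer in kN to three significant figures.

Bolt shear: A_b = π·24²/4 = 452.4 mm²; R_n = 469 × 452.4 × 4 × 1 / 1000 = 848.7 kN → 0.75 × 848.7 = 637 kN.
Bearing (1.5 l_c t F_u ≤ 3.0 d t F_u): upper limit = 3.0·24·6·470 / 1000 = 203 kN.
  Edge l_c = 60 − 27/2 = 46.5 → r_n = 196.7 kN; interior l_c = 100 − 27 = 73 → r_n = 203 kN.
  R_n,bearing = 1·196.7 + 3·203 = 805.8 kN → 0.75 × 805.8 = 604 kN.
Bearing governs: 604 kN.

604 kN (bearing governs)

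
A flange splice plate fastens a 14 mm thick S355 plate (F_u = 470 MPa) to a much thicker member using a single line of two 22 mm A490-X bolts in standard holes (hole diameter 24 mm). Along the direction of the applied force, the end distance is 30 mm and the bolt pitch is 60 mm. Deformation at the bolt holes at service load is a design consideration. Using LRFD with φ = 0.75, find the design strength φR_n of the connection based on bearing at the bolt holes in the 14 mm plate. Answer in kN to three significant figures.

320 kN

Per bolt r_n = 1.2 l_c t F_u ≤ 2.4 d t F_u; upper limit = 2.4 × 22 × 14 × 470 / 1000 = 347.4 kN.
Edge bolt: l_c = 30 − 24/2 = 18 mm → 1.2 × 18 × 14 × 470 / 1000 = 142.1 → r_n = 142.1 kN.
Interior bolts: l_c = 60 − 24 = 36 mm → 1.2 × 36 × 14 × 470 / 1000 = 284.3 → r_n = 284.3 kN.
R_n = 1 × 142.1 + 1 × 284.3 = 426.4 kN.
Design strength φR_n = 0.75 × 426.4 = 320 kN.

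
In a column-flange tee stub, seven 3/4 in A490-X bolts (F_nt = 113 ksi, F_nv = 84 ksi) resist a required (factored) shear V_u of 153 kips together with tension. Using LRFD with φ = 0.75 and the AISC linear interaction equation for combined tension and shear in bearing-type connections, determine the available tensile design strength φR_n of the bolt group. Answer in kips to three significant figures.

135 kips

A_b = π·0.75²/4 = 0.4418 in²; f_rv = 153 / (7 × 0.4418) = 49.47 ksi.
F'_nt = 1.3 F_nt − (F_nt / φF_nv) f_rv = 1.3·113 − (113/(0.75·84))·49.47 = 58.16 ksi, capped at F_nt → F'_nt = 58.16 ksi.
R_n = F'_nt · A_b · n = 58.16 × 0.4418 × 7 = 179.9 kips.
Design strength φR_n = 0.75 × 179.9 = 135 kips.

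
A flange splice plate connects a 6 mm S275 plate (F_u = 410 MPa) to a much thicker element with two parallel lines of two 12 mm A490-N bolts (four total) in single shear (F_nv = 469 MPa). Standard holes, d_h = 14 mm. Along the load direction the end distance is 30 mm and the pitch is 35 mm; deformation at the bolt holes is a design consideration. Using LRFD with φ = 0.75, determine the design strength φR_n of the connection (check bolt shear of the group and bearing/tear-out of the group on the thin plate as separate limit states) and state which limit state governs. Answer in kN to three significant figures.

Bolt shear: A_b = π·12²/4 = 113.1 mm²; R_n = 469 × 113.1 × 4 × 1 / 1000 = 212.2 kN → 0.75 × 212.2 = 159 kN.
Bearing (1.2 l_c t F_u ≤ 2.4 d t F_u): upper limit = 2.4·12·6·410 / 1000 = 70.85 kN.
  Edge l_c = 30 − 14/2 = 23 → r_n = 67.9 kN; interior l_c = 35 − 14 = 21 → r_n = 61.99 kN.
  R_n,bearing = 2·67.9 + 2·61.99 = 259.8 kN → 0.75 × 259.8 = 195 kN.
Bolt shear governs: 159 kN.

159 kN (bolt shear governs)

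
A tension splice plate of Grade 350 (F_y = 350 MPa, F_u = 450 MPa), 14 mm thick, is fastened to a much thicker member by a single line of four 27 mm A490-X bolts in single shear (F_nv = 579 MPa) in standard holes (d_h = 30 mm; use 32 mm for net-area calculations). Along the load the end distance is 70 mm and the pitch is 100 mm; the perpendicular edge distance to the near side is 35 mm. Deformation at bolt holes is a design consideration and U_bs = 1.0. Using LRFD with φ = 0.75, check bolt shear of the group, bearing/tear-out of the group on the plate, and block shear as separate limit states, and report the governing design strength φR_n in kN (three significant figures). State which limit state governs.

Bolt shear: A_b = π·27²/4 = 572.6 mm²; R_n = 579 × 572.6 × 4 × 1 / 1000 = 1326 kN → 0.75 × 1326 = 995 kN.
Bearing: edge l_c = 55, r_n = 408.2 kN; interior l_c = 70, r_n = 408.2 kN; R_n = 408.2 + 3·408.2 = 1633 kN → 1220 kN.
Block shear: A_gv = 5180, A_nv = 3612, A_nt = 266 mm²; R_n = min(0.6F_uA_nv, 0.6F_yA_gv) + U_bs·F_u·A_nt = 1095 kN → 821 kN.
Block shear governs: 821 kN.

821 kN (block shear governs)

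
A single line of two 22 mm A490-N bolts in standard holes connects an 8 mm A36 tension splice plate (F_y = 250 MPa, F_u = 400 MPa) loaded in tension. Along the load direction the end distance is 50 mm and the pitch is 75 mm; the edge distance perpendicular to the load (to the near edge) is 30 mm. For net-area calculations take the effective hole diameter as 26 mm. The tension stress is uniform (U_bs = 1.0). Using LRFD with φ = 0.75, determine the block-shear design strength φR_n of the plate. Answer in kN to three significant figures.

153 kN

Shear plane L_v = 50 + 1·75 = 125 mm; A_gv = 125 × 8 = 1000 mm².
A_nv = (125 − 1.5·26) × 8 = 688 mm².
A_nt = (30 − 0.5·26) × 8 = 136 mm².
0.6 F_u A_nv = 165.1 kN; 0.6 F_y A_gv = 150 kN → shear yielding governs the shear term.
R_n = 150 + 1.0 × 400 × 136 / 1000 = 204.4 kN.
Design strength φR_n = 0.75 × 204.4 = 153 kN.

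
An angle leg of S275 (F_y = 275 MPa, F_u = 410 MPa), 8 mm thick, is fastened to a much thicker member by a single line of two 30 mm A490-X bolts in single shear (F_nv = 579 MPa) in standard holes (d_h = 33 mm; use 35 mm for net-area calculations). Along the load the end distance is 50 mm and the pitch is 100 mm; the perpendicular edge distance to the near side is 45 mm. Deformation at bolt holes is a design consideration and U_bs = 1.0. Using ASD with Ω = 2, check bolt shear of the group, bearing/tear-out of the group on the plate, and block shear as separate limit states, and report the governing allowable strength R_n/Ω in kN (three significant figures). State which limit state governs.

Bolt shear: A_b = π·30²/4 = 706.9 mm²; R_n = 579 × 706.9 × 2 × 1 / 1000 = 818.5 kN → 818.5 / 2 = 409 kN.
Bearing: edge l_c = 33.5, r_n = 131.9 kN; interior l_c = 67, r_n = 236.2 kN; R_n = 131.9 + 1·236.2 = 368 kN → 184 kN.
Block shear: A_gv = 1200, A_nv = 780, A_nt = 220 mm²; R_n = min(0.6F_uA_nv, 0.6F_yA_gv) + U_bs·F_u·A_nt = 282.1 kN → 141 kN.
Block shear governs: 141 kN.

141 kN (block shear governs)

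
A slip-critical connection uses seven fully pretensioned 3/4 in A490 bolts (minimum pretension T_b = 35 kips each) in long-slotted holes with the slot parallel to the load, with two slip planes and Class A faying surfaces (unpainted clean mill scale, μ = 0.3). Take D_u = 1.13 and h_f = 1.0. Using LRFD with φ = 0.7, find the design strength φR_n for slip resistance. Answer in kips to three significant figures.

R_n = μ · D_u · h_f · T_b · n_s · n_b = 0.3 × 1.13 × 1.0 × 35 × 2 × 7 = 166.1 kips.
Design strength φR_n = 0.7 × 166.1 = 116 kips.

116 kips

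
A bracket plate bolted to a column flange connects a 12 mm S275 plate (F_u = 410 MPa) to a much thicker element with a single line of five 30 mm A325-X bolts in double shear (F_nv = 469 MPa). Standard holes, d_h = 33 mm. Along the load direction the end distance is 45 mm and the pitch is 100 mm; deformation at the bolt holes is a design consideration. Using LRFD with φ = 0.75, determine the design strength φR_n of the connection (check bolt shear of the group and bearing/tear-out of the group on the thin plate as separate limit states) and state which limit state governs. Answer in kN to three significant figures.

1190 kN (bearing governs)

Bolt shear: A_b = π·30²/4 = 706.9 mm²; R_n = 469 × 706.9 × 5 × 2 / 1000 = 3315 kN → 0.75 × 3315 = 2490 kN.
Bearing (1.2 l_c t F_u ≤ 2.4 d t F_u): upper limit = 2.4·30·12·410 / 1000 = 354.2 kN.
  Edge l_c = 45 − 33/2 = 28.5 → r_n = 168.3 kN; interior l_c = 100 − 33 = 67 → r_n = 354.2 kN.
  R_n,bearing = 1·168.3 + 4·354.2 = 1585 kN → 0.75 × 1585 = 1190 kN.
Bearing governs: 1190 kN.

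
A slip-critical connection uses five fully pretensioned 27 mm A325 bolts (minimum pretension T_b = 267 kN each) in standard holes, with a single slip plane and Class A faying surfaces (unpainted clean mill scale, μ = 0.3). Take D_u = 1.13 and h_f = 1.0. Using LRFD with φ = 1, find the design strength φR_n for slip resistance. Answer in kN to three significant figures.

R_n = μ · D_u · h_f · T_b · n_s · n_b = 0.3 × 1.13 × 1.0 × 267 × 1 × 5 = 452.6 kN.
Design strength φR_n = 1 × 452.6 = 453 kN.

453 kN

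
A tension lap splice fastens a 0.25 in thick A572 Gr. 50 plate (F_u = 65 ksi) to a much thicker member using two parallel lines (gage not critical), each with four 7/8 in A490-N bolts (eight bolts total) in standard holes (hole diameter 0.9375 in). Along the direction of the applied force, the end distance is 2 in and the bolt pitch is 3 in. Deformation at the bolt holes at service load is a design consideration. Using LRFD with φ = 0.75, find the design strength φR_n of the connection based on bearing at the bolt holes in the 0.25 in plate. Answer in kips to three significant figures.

198 kips

Per bolt r_n = 1.2 l_c t F_u ≤ 2.4 d t F_u; upper limit = 2.4 × 0.875 × 0.25 × 65 = 34.12 kips.
Edge bolt: l_c = 2 − 0.9375/2 = 1.531 in → 1.2 × 1.531 × 0.25 × 65 = 29.86 → r_n = 29.86 kips.
Interior bolts: l_c = 3 − 0.9375 = 2.062 in → 1.2 × 2.062 × 0.25 × 65 = 40.22 → r_n = 34.12 kips.
R_n = 2 × 29.86 + 6 × 34.12 = 264.5 kips.
Design strength φR_n = 0.75 × 264.5 = 198 kips.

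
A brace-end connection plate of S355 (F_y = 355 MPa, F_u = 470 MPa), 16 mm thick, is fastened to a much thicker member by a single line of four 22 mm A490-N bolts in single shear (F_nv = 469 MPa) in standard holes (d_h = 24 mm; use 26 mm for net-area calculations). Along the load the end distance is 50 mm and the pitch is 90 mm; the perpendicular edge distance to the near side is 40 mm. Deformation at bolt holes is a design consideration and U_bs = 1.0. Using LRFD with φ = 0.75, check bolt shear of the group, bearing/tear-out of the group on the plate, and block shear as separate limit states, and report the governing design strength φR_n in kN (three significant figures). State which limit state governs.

535 kN (bolt shear governs)

Bolt shear: A_b = π·22²/4 = 380.1 mm²; R_n = 469 × 380.1 × 4 × 1 / 1000 = 713.1 kN → 0.75 × 713.1 = 535 kN.
Bearing: edge l_c = 38, r_n = 342.9 kN; interior l_c = 66, r_n = 397.1 kN; R_n = 342.9 + 3·397.1 = 1534 kN → 1150 kN.
Block shear: A_gv = 5120, A_nv = 3664, A_nt = 432 mm²; R_n = min(0.6F_uA_nv, 0.6F_yA_gv) + U_bs·F_u·A_nt = 1236 kN → 927 kN.
Bolt shear governs: 535 kN.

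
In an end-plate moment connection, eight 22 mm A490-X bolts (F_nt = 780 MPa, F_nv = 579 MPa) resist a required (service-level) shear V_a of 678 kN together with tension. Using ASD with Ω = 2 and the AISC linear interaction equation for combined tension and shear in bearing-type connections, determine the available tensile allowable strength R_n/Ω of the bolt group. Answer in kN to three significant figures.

628 kN

A_b = π·22²/4 = 380.1 mm²; f_rv = 678 × 1000 / (8 × 380.1) = 222.9 MPa.
F'_nt = 1.3 F_nt − (Ω F_nt / F_nv) f_rv = 1.3·780 − (2·780/579)·222.9 = 413.3 MPa, capped at F_nt → F'_nt = 413.3 MPa.
R_n = F'_nt · A_b · n = 413.3 × 380.1 × 8 / 1000 = 1257 kN.
Allowable strength R_n/Ω = 1257 / 2 = 628 kN.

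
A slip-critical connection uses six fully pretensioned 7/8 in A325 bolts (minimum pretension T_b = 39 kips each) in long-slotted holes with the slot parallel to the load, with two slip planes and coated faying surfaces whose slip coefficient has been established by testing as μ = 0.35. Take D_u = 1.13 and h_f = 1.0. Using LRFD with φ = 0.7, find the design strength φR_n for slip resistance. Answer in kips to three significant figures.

130 kips

R_n = μ · D_u · h_f · T_b · n_s · n_b = 0.35 × 1.13 × 1.0 × 39 × 2 × 6 = 185.1 kips.
Design strength φR_n = 0.7 × 185.1 = 130 kips.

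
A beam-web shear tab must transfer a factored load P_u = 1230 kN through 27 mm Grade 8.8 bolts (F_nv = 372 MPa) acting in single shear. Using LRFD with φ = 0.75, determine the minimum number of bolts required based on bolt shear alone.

A_b = π·27²/4 = 572.6 mm².
Per-bolt design strength φR_n = 0.75 × 372 × 572.6 × 1 / 1000 = 159.7 kN.
n ≥ 1230 / 159.7 = 7.7 → use 8 bolts.

8 bolts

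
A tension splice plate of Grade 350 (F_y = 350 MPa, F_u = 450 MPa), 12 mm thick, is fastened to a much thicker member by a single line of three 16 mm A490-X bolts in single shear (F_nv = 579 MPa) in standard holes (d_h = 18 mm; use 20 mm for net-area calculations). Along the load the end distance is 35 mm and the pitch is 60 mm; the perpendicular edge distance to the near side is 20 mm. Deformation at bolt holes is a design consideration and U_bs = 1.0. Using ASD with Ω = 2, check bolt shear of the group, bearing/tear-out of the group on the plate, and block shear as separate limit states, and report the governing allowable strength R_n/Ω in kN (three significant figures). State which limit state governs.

175 kN (bolt shear governs)

Bolt shear: A_b = π·16²/4 = 201.1 mm²; R_n = 579 × 201.1 × 3 × 1 / 1000 = 349.2 kN → 349.2 / 2 = 175 kN.
Bearing: edge l_c = 26, r_n = 168.5 kN; interior l_c = 42, r_n = 207.4 kN; R_n = 168.5 + 2·207.4 = 583.2 kN → 292 kN.
Block shear: A_gv = 1860, A_nv = 1260, A_nt = 120 mm²; R_n = min(0.6F_uA_nv, 0.6F_yA_gv) + U_bs·F_u·A_nt = 394.2 kN → 197 kN.
Bolt shear governs: 175 kN.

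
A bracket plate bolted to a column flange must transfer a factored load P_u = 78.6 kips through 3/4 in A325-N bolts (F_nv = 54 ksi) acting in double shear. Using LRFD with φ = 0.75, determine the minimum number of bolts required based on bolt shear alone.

3 bolts

A_b = π·0.75²/4 = 0.4418 in².
Per-bolt design strength φR_n = 0.75 × 54 × 0.4418 × 2 = 35.78 kips.
n ≥ 78.6 / 35.78 = 2.196 → use 3 bolts.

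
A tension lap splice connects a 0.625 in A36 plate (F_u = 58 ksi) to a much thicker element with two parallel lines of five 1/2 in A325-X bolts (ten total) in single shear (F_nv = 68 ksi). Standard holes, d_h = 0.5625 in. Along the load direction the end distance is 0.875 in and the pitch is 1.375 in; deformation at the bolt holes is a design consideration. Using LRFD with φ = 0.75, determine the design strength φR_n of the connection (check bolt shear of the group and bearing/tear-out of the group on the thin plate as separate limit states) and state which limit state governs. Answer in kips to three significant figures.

Bolt shear: A_b = π·0.5²/4 = 0.1963 in²; R_n = 68 × 0.1963 × 10 × 1 = 133.5 kips → 0.75 × 133.5 = 100 kips.
Bearing (1.2 l_c t F_u ≤ 2.4 d t F_u): upper limit = 2.4·0.5·0.625·58 = 43.5 kips.
  Edge l_c = 0.875 − 0.5625/2 = 0.5938 → r_n = 25.83 kips; interior l_c = 1.375 − 0.5625 = 0.8125 → r_n = 35.34 kips.
  R_n,bearing = 2·25.83 + 8·35.34 = 334.4 kips → 0.75 × 334.4 = 251 kips.
Bolt shear governs: 100 kips.

100 kips (bolt shear governs)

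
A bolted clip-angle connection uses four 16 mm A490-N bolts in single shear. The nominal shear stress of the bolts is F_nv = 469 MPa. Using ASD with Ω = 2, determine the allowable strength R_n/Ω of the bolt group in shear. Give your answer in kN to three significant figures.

189 kN

A_b = π × 16² / 4 = 201.1 mm².
R_n = F_nv · A_b · n · n_s = 469 × 201.1 × 4 × 1 / 1000 = 377.2 kN.
Allowable strength R_n/Ω = 377.2 / 2 = 189 kN.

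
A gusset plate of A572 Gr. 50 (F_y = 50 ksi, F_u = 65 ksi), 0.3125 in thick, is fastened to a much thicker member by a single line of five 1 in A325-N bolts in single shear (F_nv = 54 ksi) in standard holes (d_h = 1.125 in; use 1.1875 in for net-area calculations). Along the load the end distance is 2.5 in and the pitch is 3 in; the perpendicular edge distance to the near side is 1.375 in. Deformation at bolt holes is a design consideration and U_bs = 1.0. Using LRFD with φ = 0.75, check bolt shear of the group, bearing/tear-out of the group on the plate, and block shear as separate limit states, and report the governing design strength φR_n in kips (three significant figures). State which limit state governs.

95.6 kips (block shear governs)

Bolt shear: A_b = π·1²/4 = 0.7854 in²; R_n = 54 × 0.7854 × 5 × 1 = 212.1 kips → 0.75 × 212.1 = 159 kips.
Bearing: edge l_c = 1.938, r_n = 47.23 kips; interior l_c = 1.875, r_n = 45.7 kips; R_n = 47.23 + 4·45.7 = 230 kips → 173 kips.
Block shear: A_gv = 4.531, A_nv = 2.861, A_nt = 0.2441 in²; R_n = min(0.6F_uA_nv, 0.6F_yA_gv) + U_bs·F_u·A_nt = 127.5 kips → 95.6 kips.
Block shear governs: 95.6 kips.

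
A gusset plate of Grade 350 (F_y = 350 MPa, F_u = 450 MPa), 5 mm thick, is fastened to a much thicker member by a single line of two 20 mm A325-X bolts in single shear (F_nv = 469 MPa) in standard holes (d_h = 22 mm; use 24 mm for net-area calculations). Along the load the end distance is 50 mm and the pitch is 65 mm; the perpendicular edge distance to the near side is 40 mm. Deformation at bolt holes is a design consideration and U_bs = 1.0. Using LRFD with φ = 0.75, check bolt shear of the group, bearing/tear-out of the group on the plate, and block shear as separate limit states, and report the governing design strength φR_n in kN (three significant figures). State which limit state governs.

Bolt shear: A_b = π·20²/4 = 314.2 mm²; R_n = 469 × 314.2 × 2 × 1 / 1000 = 294.7 kN → 0.75 × 294.7 = 221 kN.
Bearing: edge l_c = 39, r_n = 105.3 kN; interior l_c = 43, r_n = 108 kN; R_n = 105.3 + 1·108 = 213.3 kN → 160 kN.
Block shear: A_gv = 575, A_nv = 395, A_nt = 140 mm²; R_n = min(0.6F_uA_nv, 0.6F_yA_gv) + U_bs·F_u·A_nt = 169.7 kN → 127 kN.
Block shear governs: 127 kN.

127 kN (block shear governs)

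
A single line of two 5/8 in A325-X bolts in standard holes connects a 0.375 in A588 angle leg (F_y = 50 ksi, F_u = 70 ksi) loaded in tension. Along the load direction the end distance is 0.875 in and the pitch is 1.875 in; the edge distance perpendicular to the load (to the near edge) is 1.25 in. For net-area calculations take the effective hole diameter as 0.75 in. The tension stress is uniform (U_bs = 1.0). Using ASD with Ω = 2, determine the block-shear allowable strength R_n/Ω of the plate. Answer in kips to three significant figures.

24.3 kips

Shear plane L_v = 0.875 + 1·1.875 = 2.75 in; A_gv = 2.75 × 0.375 = 1.031 in².
A_nv = (2.75 − 1.5·0.75) × 0.375 = 0.6094 in².
A_nt = (1.25 − 0.5·0.75) × 0.375 = 0.3281 in².
0.6 F_u A_nv = 25.59 kips; 0.6 F_y A_gv = 30.94 kips → shear rupture governs the shear term.
R_n = 25.59 + 1.0 × 70 × 0.3281 = 48.56 kips.
Allowable strength R_n/Ω = 48.56 / 2 = 24.3 kips.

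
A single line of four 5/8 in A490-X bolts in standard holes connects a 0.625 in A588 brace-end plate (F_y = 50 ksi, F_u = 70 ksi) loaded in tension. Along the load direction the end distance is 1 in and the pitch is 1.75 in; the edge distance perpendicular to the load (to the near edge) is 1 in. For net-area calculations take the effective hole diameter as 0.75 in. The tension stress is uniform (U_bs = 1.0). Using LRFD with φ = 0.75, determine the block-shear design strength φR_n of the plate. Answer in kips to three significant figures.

Shear plane L_v = 1 + 3·1.75 = 6.25 in; A_gv = 6.25 × 0.625 = 3.906 in².
A_nv = (6.25 − 3.5·0.75) × 0.625 = 2.266 in².
A_nt = (1 − 0.5·0.75) × 0.625 = 0.3906 in².
0.6 F_u A_nv = 95.16 kips; 0.6 F_y A_gv = 117.2 kips → shear rupture governs the shear term.
R_n = 95.16 + 1.0 × 70 × 0.3906 = 122.5 kips.
Design strength φR_n = 0.75 × 122.5 = 91.9 kips.

91.9 kips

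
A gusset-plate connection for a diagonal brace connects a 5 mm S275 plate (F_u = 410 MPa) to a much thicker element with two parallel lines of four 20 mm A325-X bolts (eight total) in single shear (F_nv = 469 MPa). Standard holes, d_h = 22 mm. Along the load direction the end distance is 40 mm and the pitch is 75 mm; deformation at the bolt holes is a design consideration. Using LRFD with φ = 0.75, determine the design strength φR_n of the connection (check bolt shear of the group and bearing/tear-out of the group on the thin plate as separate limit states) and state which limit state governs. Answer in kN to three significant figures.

Bolt shear: A_b = π·20²/4 = 314.2 mm²; R_n = 469 × 314.2 × 8 × 1 / 1000 = 1179 kN → 0.75 × 1179 = 884 kN.
Bearing (1.2 l_c t F_u ≤ 2.4 d t F_u): upper limit = 2.4·20·5·410 / 1000 = 98.4 kN.
  Edge l_c = 40 − 22/2 = 29 → r_n = 71.34 kN; interior l_c = 75 − 22 = 53 → r_n = 98.4 kN.
  R_n,bearing = 2·71.34 + 6·98.4 = 733.1 kN → 0.75 × 733.1 = 550 kN.
Bearing governs: 550 kN.

550 kN (bearing governs)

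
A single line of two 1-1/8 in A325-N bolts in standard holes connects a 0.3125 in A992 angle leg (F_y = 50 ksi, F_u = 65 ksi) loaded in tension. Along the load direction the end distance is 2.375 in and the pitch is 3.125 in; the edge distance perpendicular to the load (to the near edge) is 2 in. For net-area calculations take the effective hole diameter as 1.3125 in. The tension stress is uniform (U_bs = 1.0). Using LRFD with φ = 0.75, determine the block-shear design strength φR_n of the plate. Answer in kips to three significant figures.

Shear plane L_v = 2.375 + 1·3.125 = 5.5 in; A_gv = 5.5 × 0.3125 = 1.719 in².
A_nv = (5.5 − 1.5·1.3125) × 0.3125 = 1.104 in².
A_nt = (2 − 0.5·1.3125) × 0.3125 = 0.4199 in².
0.6 F_u A_nv = 43.04 kips; 0.6 F_y A_gv = 51.56 kips → shear rupture governs the shear term.
R_n = 43.04 + 1.0 × 65 × 0.4199 = 70.33 kips.
Design strength φR_n = 0.75 × 70.33 = 52.7 kips.

52.7 kips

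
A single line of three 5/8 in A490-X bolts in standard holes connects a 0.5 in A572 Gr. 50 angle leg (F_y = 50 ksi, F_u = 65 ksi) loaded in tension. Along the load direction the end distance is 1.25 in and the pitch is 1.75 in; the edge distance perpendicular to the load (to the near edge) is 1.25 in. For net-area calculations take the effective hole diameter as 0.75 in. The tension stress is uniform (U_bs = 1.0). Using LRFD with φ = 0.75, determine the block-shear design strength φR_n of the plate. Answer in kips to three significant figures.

Shear plane L_v = 1.25 + 2·1.75 = 4.75 in; A_gv = 4.75 × 0.5 = 2.375 in².
A_nv = (4.75 − 2.5·0.75) × 0.5 = 1.438 in².
A_nt = (1.25 − 0.5·0.75) × 0.5 = 0.4375 in².
0.6 F_u A_nv = 56.06 kips; 0.6 F_y A_gv = 71.25 kips → shear rupture governs the shear term.
R_n = 56.06 + 1.0 × 65 × 0.4375 = 84.5 kips.
Design strength φR_n = 0.75 × 84.5 = 63.4 kips.

63.4 kips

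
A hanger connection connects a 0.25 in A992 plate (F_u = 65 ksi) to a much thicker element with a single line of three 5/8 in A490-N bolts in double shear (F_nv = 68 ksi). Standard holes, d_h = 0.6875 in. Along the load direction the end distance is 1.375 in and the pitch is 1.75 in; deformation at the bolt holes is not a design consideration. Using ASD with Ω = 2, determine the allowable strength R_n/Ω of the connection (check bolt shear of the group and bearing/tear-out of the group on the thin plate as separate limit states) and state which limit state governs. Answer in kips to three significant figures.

Bolt shear: A_b = π·0.625²/4 = 0.3068 in²; R_n = 68 × 0.3068 × 3 × 2 = 125.2 kips → 125.2 / 2 = 62.6 kips.
Bearing (1.5 l_c t F_u ≤ 3.0 d t F_u): upper limit = 3.0·0.625·0.25·65 = 30.47 kips.
  Edge l_c = 1.375 − 0.6875/2 = 1.031 → r_n = 25.14 kips; interior l_c = 1.75 − 0.6875 = 1.062 → r_n = 25.9 kips.
  R_n,bearing = 1·25.14 + 2·25.9 = 76.93 kips → 76.93 / 2 = 38.5 kips.
Bearing governs: 38.5 kips.

38.5 kips (bearing governs)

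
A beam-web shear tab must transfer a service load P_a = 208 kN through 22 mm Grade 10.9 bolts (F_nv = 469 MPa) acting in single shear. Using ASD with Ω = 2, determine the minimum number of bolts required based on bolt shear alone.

A_b = π·22²/4 = 380.1 mm².
Per-bolt allowable strength R_n/Ω = 469 × 380.1 × 1 / 1000 / 2 = 89.14 kN.
n ≥ 208 / 89.14 = 2.333 → use 3 bolts.

3 bolts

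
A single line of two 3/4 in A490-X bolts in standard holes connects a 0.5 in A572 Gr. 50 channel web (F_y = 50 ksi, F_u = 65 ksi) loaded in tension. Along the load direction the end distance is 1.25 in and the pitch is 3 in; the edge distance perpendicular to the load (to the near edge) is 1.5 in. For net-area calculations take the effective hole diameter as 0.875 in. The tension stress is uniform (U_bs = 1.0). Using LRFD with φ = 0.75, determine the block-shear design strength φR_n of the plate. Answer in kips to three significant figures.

Shear plane L_v = 1.25 + 1·3 = 4.25 in; A_gv = 4.25 × 0.5 = 2.125 in².
A_nv = (4.25 − 1.5·0.875) × 0.5 = 1.469 in².
A_nt = (1.5 − 0.5·0.875) × 0.5 = 0.5312 in².
0.6 F_u A_nv = 57.28 kips; 0.6 F_y A_gv = 63.75 kips → shear rupture governs the shear term.
R_n = 57.28 + 1.0 × 65 × 0.5312 = 91.81 kips.
Design strength φR_n = 0.75 × 91.81 = 68.9 kips.

68.9 kips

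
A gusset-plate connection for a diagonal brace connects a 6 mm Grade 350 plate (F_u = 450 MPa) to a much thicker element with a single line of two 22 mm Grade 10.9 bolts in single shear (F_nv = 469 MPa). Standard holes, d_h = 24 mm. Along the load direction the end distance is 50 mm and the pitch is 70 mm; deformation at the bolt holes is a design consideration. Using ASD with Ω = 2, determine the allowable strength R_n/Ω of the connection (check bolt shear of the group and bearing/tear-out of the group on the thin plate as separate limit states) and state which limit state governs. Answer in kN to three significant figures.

133 kN (bearing governs)

Bolt shear: A_b = π·22²/4 = 380.1 mm²; R_n = 469 × 380.1 × 2 × 1 / 1000 = 356.6 kN → 356.6 / 2 = 178 kN.
Bearing (1.2 l_c t F_u ≤ 2.4 d t F_u): upper limit = 2.4·22·6·450 / 1000 = 142.6 kN.
  Edge l_c = 50 − 24/2 = 38 → r_n = 123.1 kN; interior l_c = 70 − 24 = 46 → r_n = 142.6 kN.
  R_n,bearing = 1·123.1 + 1·142.6 = 265.7 kN → 265.7 / 2 = 133 kN.
Bearing governs: 133 kN.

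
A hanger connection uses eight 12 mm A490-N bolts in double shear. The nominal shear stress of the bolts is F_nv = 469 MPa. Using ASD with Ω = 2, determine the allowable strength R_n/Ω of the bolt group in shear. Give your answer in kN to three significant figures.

A_b = π × 12² / 4 = 113.1 mm².
R_n = F_nv · A_b · n · n_s = 469 × 113.1 × 8 × 2 / 1000 = 848.7 kN.
Allowable strength R_n/Ω = 848.7 / 2 = 424 kN.

424 kN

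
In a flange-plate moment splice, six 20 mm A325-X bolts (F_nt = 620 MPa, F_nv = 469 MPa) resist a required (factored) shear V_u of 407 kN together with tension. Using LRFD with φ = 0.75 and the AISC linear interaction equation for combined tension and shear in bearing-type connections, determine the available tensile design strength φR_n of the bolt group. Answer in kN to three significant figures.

601 kN

A_b = π·20²/4 = 314.2 mm²; f_rv = 407 × 1000 / (6 × 314.2) = 215.9 MPa.
F'_nt = 1.3 F_nt − (F_nt / φF_nv) f_rv = 1.3·620 − (620/(0.75·469))·215.9 = 425.4 MPa, capped at F_nt → F'_nt = 425.4 MPa.
R_n = F'_nt · A_b · n = 425.4 × 314.2 × 6 / 1000 = 801.9 kN.
Design strength φR_n = 0.75 × 801.9 = 601 kN.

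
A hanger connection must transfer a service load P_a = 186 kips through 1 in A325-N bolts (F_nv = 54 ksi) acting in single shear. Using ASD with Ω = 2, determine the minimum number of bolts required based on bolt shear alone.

A_b = π·1²/4 = 0.7854 in².
Per-bolt allowable strength R_n/Ω = 54 × 0.7854 × 1 / 2 = 21.21 kips.
n ≥ 186 / 21.21 = 8.771 → use 9 bolts.

9 bolts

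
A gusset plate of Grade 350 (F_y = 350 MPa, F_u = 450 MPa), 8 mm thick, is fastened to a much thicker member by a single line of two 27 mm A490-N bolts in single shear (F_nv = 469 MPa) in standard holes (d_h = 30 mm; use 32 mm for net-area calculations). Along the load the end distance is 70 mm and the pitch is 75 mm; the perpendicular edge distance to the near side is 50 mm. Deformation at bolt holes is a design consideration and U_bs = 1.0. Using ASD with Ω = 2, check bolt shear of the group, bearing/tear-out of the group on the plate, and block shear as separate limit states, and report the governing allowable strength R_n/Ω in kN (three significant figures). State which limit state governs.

166 kN (block shear governs)

Bolt shear: A_b = π·27²/4 = 572.6 mm²; R_n = 469 × 572.6 × 2 × 1 / 1000 = 537.1 kN → 537.1 / 2 = 269 kN.
Bearing: edge l_c = 55, r_n = 233.3 kN; interior l_c = 45, r_n = 194.4 kN; R_n = 233.3 + 1·194.4 = 427.7 kN → 214 kN.
Block shear: A_gv = 1160, A_nv = 776, A_nt = 272 mm²; R_n = min(0.6F_uA_nv, 0.6F_yA_gv) + U_bs·F_u·A_nt = 331.9 kN → 166 kN.
Block shear governs: 166 kN.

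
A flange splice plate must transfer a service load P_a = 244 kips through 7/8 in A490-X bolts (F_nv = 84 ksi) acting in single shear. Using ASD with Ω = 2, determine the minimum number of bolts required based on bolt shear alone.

10 bolts

A_b = π·0.875²/4 = 0.6013 in².
Per-bolt allowable strength R_n/Ω = 84 × 0.6013 × 1 / 2 = 25.26 kips.
n ≥ 244 / 25.26 = 9.661 → use 10 bolts.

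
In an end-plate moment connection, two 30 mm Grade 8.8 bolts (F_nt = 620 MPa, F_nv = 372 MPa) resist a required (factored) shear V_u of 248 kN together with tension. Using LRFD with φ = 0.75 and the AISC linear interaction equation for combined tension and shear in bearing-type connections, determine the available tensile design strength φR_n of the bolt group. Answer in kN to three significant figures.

441 kN

A_b = π·30²/4 = 706.9 mm²; f_rv = 248 × 1000 / (2 × 706.9) = 175.4 MPa.
F'_nt = 1.3 F_nt − (F_nt / φF_nv) f_rv = 1.3·620 − (620/(0.75·372))·175.4 = 416.2 MPa, capped at F_nt → F'_nt = 416.2 MPa.
R_n = F'_nt · A_b · n = 416.2 × 706.9 × 2 / 1000 = 588.3 kN.
Design strength φR_n = 0.75 × 588.3 = 441 kN.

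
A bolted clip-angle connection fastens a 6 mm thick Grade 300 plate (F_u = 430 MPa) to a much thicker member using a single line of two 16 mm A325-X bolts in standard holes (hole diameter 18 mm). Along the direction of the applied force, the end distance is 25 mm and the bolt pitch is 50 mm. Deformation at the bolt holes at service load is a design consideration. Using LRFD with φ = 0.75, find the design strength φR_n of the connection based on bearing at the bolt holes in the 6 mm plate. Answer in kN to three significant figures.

111 kN

Per bolt r_n = 1.2 l_c t F_u ≤ 2.4 d t F_u; upper limit = 2.4 × 16 × 6 × 430 / 1000 = 99.07 kN.
Edge bolt: l_c = 25 − 18/2 = 16 mm → 1.2 × 16 × 6 × 430 / 1000 = 49.54 → r_n = 49.54 kN.
Interior bolts: l_c = 50 − 18 = 32 mm → 1.2 × 32 × 6 × 430 / 1000 = 99.07 → r_n = 99.07 kN.
R_n = 1 × 49.54 + 1 × 99.07 = 148.6 kN.
Design strength φR_n = 0.75 × 148.6 = 111 kN.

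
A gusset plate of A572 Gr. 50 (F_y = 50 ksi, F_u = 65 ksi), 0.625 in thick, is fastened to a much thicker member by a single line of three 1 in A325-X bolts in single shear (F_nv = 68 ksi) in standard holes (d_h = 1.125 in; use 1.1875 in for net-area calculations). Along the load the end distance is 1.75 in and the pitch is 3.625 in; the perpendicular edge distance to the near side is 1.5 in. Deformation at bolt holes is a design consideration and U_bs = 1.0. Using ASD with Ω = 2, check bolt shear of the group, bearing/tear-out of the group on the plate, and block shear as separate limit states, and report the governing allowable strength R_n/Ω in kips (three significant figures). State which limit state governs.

Bolt shear: A_b = π·1²/4 = 0.7854 in²; R_n = 68 × 0.7854 × 3 × 1 = 160.2 kips → 160.2 / 2 = 80.1 kips.
Bearing: edge l_c = 1.188, r_n = 57.89 kips; interior l_c = 2.5, r_n = 97.5 kips; R_n = 57.89 + 2·97.5 = 252.9 kips → 126 kips.
Block shear: A_gv = 5.625, A_nv = 3.77, A_nt = 0.5664 in²; R_n = min(0.6F_uA_nv, 0.6F_yA_gv) + U_bs·F_u·A_nt = 183.8 kips → 91.9 kips.
Bolt shear governs: 80.1 kips.

80.1 kips (bolt shear governs)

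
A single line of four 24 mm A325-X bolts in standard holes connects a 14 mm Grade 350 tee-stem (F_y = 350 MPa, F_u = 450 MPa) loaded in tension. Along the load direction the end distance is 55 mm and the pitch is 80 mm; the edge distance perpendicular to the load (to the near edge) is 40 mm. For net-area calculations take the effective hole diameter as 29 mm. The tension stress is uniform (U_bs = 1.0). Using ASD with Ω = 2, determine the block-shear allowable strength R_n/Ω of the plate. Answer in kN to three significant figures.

446 kN

Shear plane L_v = 55 + 3·80 = 295 mm; A_gv = 295 × 14 = 4130 mm².
A_nv = (295 − 3.5·29) × 14 = 2709 mm².
A_nt = (40 − 0.5·29) × 14 = 357 mm².
0.6 F_u A_nv = 731.4 kN; 0.6 F_y A_gv = 867.3 kN → shear rupture governs the shear term.
R_n = 731.4 + 1.0 × 450 × 357 / 1000 = 892.1 kN.
Allowable strength R_n/Ω = 892.1 / 2 = 446 kN.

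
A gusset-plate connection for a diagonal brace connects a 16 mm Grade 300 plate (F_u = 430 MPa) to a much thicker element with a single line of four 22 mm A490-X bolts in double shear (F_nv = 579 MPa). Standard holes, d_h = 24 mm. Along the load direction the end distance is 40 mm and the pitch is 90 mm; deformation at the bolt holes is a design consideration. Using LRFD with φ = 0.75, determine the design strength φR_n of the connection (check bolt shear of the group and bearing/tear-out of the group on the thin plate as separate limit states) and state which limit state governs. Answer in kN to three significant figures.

Bolt shear: A_b = π·22²/4 = 380.1 mm²; R_n = 579 × 380.1 × 4 × 2 / 1000 = 1761 kN → 0.75 × 1761 = 1320 kN.
Bearing (1.2 l_c t F_u ≤ 2.4 d t F_u): upper limit = 2.4·22·16·430 / 1000 = 363.3 kN.
  Edge l_c = 40 − 24/2 = 28 → r_n = 231.2 kN; interior l_c = 90 − 24 = 66 → r_n = 363.3 kN.
  R_n,bearing = 1·231.2 + 3·363.3 = 1321 kN → 0.75 × 1321 = 991 kN.
Bearing governs: 991 kN.

991 kN (bearing governs)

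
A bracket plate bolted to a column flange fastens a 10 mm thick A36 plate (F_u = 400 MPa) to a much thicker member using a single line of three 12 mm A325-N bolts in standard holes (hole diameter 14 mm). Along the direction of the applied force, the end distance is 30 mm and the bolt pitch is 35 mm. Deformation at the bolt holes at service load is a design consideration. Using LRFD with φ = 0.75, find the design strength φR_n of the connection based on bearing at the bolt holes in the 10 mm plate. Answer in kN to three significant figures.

234 kN

Per bolt r_n = 1.2 l_c t F_u ≤ 2.4 d t F_u; upper limit = 2.4 × 12 × 10 × 400 / 1000 = 115.2 kN.
Edge bolt: l_c = 30 − 14/2 = 23 mm → 1.2 × 23 × 10 × 400 / 1000 = 110.4 → r_n = 110.4 kN.
Interior bolts: l_c = 35 − 14 = 21 mm → 1.2 × 21 × 10 × 400 / 1000 = 100.8 → r_n = 100.8 kN.
R_n = 1 × 110.4 + 2 × 100.8 = 312 kN.
Design strength φR_n = 0.75 × 312 = 234 kN.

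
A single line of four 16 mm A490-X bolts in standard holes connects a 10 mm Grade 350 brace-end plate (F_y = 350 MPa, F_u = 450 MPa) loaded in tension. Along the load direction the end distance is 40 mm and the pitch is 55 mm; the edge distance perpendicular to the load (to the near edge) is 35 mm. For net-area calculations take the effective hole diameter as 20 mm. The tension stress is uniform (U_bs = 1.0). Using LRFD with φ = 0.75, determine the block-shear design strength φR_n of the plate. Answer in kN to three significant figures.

Shear plane L_v = 40 + 3·55 = 205 mm; A_gv = 205 × 10 = 2050 mm².
A_nv = (205 − 3.5·20) × 10 = 1350 mm².
A_nt = (35 − 0.5·20) × 10 = 250 mm².
0.6 F_u A_nv = 364.5 kN; 0.6 F_y A_gv = 430.5 kN → shear rupture governs the shear term.
R_n = 364.5 + 1.0 × 450 × 250 / 1000 = 477 kN.
Design strength φR_n = 0.75 × 477 = 358 kN.

358 kN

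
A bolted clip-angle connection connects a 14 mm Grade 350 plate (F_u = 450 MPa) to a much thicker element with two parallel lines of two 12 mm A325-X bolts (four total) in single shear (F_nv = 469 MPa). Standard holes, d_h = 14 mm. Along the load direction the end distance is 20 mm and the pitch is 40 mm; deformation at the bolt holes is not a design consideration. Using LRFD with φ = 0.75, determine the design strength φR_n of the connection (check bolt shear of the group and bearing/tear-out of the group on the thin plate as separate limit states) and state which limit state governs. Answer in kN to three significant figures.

Bolt shear: A_b = π·12²/4 = 113.1 mm²; R_n = 469 × 113.1 × 4 × 1 / 1000 = 212.2 kN → 0.75 × 212.2 = 159 kN.
Bearing (1.5 l_c t F_u ≤ 3.0 d t F_u): upper limit = 3.0·12·14·450 / 1000 = 226.8 kN.
  Edge l_c = 20 − 14/2 = 13 → r_n = 122.9 kN; interior l_c = 40 − 14 = 26 → r_n = 226.8 kN.
  R_n,bearing = 2·122.9 + 2·226.8 = 699.3 kN → 0.75 × 699.3 = 524 kN.
Bolt shear governs: 159 kN.

159 kN (bolt shear governs)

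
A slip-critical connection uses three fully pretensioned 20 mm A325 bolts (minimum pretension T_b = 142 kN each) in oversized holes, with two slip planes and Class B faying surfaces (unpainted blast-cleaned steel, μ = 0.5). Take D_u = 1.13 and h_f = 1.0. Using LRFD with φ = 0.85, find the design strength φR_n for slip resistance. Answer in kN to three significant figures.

409 kN

R_n = μ · D_u · h_f · T_b · n_s · n_b = 0.5 × 1.13 × 1.0 × 142 × 2 × 3 = 481.4 kN.
Design strength φR_n = 0.85 × 481.4 = 409 kN.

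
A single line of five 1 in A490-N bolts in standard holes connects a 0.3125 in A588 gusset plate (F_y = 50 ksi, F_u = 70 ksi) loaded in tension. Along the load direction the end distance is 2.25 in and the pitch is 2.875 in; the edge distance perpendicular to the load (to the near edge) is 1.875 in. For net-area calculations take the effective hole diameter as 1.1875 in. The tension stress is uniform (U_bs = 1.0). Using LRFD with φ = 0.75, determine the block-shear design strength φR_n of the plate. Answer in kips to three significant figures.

104 kips

Shear plane L_v = 2.25 + 4·2.875 = 13.75 in; A_gv = 13.75 × 0.3125 = 4.297 in².
A_nv = (13.75 − 4.5·1.1875) × 0.3125 = 2.627 in².
A_nt = (1.875 − 0.5·1.1875) × 0.3125 = 0.4004 in².
0.6 F_u A_nv = 110.3 kips; 0.6 F_y A_gv = 128.9 kips → shear rupture governs the shear term.
R_n = 110.3 + 1.0 × 70 × 0.4004 = 138.4 kips.
Design strength φR_n = 0.75 × 138.4 = 104 kips.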